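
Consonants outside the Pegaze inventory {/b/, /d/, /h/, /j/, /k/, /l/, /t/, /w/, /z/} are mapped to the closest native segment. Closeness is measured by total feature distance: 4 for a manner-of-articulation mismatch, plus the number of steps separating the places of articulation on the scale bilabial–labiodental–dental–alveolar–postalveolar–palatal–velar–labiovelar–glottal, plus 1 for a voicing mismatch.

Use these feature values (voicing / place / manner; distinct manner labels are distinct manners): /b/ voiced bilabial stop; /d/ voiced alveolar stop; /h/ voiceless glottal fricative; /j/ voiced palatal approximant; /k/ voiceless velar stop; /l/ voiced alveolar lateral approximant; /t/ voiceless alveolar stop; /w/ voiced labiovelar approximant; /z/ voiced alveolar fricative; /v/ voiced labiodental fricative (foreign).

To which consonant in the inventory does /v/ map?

z

/z/ is closest: same manner (fricative), place distance 2 (labiodental→alveolar), same voicing; total 2. Next closest is /b/ at distance 5.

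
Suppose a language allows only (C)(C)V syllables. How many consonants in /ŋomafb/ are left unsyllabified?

The consonants /f/, /b/ cannot be parsed into a legal (C)(C)V syllable (no codas are permitted; onsets may contain at most 2 consonants).

2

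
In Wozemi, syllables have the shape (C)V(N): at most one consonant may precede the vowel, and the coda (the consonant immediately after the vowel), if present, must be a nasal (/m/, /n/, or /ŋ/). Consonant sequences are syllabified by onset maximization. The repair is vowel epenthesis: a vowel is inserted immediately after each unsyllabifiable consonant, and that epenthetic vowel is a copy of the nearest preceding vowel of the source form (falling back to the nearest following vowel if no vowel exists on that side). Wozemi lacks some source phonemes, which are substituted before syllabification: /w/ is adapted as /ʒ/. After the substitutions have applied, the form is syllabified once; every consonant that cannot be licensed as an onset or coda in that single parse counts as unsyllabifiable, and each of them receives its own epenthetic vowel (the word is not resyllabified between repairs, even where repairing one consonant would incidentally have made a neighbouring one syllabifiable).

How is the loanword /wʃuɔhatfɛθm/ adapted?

Substitution: /w/ → /ʒ/, giving /ʒʃuɔhatfɛθm/.
Under (C)V(N), the unsyllabifiable consonants are /ʒ/, /t/, /θ/, /m/ (only a nasal (/m/, /n/, or /ŋ/) is licensed in coda position; onsets are limited to one consonant).
Epenthesis after each stranded consonant: /ʒ/ → /ʒu/, /t/ → /ta/, /θ/ → /θɛ/, /m/ → /mɛ/.

ʒuʃuɔhatafɛθɛmɛ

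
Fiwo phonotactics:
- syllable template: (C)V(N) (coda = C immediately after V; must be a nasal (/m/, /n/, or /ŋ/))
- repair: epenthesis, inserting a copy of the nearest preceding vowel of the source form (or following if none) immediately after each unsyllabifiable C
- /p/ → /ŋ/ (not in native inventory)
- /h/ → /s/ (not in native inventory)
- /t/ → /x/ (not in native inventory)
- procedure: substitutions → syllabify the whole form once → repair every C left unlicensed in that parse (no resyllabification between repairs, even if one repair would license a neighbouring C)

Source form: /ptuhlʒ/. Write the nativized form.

ŋuxusuluʒu

Substitution: /p/ → /ŋ/, /t/ → /x/, /h/ → /s/, giving /ŋxuslʒ/.
The consonants /ŋ/, /s/, /l/, /ʒ/ cannot be parsed into a legal (C)V(N) syllable (only a nasal (/m/, /n/, or /ŋ/) is licensed in coda position; onsets are limited to one consonant).
Epenthesis after each stranded consonant: /ŋ/ → /ŋu/, /s/ → /su/, /l/ → /lu/, /ʒ/ → /ʒu/.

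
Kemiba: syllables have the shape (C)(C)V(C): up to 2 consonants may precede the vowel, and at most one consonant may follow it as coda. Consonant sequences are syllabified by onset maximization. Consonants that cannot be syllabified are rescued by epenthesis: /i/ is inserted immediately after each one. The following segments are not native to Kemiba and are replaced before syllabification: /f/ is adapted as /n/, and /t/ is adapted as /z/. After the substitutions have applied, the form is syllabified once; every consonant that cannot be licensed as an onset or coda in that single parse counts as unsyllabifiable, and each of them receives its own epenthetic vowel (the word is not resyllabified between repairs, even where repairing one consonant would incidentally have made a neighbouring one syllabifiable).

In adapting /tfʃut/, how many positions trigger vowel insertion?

1

After substitution the input is /znʃuz/.
The unsyllabifiable consonants are /z/; each receives one epenthetic vowel.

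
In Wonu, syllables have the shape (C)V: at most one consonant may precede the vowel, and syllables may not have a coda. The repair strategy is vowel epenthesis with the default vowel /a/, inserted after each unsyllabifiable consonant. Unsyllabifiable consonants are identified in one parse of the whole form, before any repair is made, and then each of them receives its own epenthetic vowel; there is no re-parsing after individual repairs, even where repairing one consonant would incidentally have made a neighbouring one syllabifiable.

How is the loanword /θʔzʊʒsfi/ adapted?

The consonants /θ/, /ʔ/, /ʒ/, /s/ cannot be parsed into a legal (C)V syllable (no codas are permitted; onsets are limited to one consonant).
Each unlicensed consonant becomes the onset of a new syllable: /θ/ → /θa/, /ʔ/ → /ʔa/, /ʒ/ → /ʒa/, /s/ → /sa/.

θaʔazʊʒasafi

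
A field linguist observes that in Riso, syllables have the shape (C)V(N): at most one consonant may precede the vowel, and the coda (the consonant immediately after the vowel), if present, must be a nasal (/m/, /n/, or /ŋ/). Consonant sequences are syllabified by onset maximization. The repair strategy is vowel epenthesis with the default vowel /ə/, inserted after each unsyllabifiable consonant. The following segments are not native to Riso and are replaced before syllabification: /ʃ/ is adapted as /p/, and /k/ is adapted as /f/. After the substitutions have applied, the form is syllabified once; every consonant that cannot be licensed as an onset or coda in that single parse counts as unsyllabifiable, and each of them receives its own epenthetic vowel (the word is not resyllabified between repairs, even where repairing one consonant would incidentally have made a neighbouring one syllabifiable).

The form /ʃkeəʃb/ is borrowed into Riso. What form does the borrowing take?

Substitution: /ʃ/ → /p/, /k/ → /f/, giving /pfeəpb/.
The consonants /p/, /p/, /b/ cannot be parsed into a legal (C)V(N) syllable (only a nasal (/m/, /n/, or /ŋ/) is licensed in coda position; onsets are limited to one consonant).
Each unlicensed consonant becomes the onset of a new syllable: /p/ → /pə/, /p/ → /pə/, /b/ → /bə/.

pəfeəpəbə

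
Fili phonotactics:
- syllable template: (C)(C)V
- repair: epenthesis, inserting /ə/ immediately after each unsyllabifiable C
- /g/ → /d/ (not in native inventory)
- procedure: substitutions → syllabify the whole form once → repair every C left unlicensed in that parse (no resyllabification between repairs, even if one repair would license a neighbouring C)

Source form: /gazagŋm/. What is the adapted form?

Substitution: /g/ → /d/, giving /dazadŋm/.
The consonants /d/, /ŋ/, /m/ cannot be parsed into a legal (C)(C)V syllable (no codas are permitted; onsets may contain at most 2 consonants).
Epenthesis after each stranded consonant: /d/ → /də/, /ŋ/ → /ŋə/, /m/ → /mə/.

dazadəŋəmə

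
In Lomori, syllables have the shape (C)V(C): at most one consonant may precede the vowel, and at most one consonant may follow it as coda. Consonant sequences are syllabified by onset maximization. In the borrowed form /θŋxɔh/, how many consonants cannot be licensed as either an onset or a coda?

2

Syllabifying with onset maximization leaves /θ/, /ŋ/ stranded (at most one coda consonant is licensed; onsets are limited to one consonant).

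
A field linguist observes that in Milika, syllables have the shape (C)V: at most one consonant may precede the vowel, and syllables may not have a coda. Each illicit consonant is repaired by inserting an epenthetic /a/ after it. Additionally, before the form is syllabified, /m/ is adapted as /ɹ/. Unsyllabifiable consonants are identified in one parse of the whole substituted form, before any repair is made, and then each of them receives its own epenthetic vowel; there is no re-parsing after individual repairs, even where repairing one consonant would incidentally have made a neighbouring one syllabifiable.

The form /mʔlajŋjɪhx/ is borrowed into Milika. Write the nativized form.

ɹaʔalajaŋajɪhaxa

Substitution: /m/ → /ɹ/, giving /ɹʔlajŋjɪhx/.
Syllabifying with onset maximization leaves /ɹ/, /ʔ/, /j/, /ŋ/, /h/, /x/ stranded (no codas are permitted; onsets are limited to one consonant).
Inserting the epenthetic vowel yields /ɹ/ → /ɹa/, /ʔ/ → /ʔa/, /j/ → /ja/, /ŋ/ → /ŋa/, /h/ → /ha/, /x/ → /xa/.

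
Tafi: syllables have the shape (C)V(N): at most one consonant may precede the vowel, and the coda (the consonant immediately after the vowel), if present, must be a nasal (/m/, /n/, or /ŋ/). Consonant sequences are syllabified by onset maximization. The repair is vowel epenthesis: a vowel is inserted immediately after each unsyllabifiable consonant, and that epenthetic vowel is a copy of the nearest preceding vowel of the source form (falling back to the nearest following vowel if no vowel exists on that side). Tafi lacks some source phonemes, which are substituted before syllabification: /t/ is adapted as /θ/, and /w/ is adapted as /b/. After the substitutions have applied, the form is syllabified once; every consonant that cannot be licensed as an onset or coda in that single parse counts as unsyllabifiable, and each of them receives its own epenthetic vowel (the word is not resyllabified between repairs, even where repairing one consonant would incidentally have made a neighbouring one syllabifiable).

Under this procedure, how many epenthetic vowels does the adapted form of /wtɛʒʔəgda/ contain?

3

After substitution the input is /bθɛʒʔəgda/.
The unsyllabifiable consonants are /b/, /ʒ/, /g/; each receives one epenthetic vowel.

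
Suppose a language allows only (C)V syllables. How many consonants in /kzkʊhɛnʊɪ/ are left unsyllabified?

Syllabifying with onset maximization leaves /k/, /z/ stranded (no codas are permitted; onsets are limited to one consonant).

2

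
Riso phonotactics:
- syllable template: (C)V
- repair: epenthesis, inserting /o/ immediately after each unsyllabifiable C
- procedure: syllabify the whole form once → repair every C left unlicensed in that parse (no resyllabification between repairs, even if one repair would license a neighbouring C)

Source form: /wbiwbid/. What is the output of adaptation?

The consonants /w/, /w/, /d/ cannot be parsed into a legal (C)V syllable (no codas are permitted; onsets are limited to one consonant).
Epenthesis after each stranded consonant: /w/ → /wo/, /w/ → /wo/, /d/ → /do/.

wobiwobido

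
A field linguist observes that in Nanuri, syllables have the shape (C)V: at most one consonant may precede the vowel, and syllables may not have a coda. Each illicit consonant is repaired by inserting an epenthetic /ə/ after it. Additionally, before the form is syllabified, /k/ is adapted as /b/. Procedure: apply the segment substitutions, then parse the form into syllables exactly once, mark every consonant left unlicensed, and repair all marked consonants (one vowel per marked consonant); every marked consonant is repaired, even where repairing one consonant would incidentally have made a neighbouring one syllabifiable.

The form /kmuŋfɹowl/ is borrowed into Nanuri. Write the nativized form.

Substitution: /k/ → /b/, giving /bmuŋfɹowl/.
The consonants /b/, /ŋ/, /f/, /w/, /l/ cannot be parsed into a legal (C)V syllable (no codas are permitted; onsets are limited to one consonant).
Inserting the epenthetic vowel yields /b/ → /bə/, /ŋ/ → /ŋə/, /f/ → /fə/, /w/ → /wə/, /l/ → /lə/.

bəmuŋəfəɹowələ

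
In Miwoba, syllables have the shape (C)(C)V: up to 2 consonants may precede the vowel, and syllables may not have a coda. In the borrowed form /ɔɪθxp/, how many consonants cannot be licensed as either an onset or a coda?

Under (C)(C)V, the unsyllabifiable consonants are /θ/, /x/, /p/ (no codas are permitted; onsets may contain at most 2 consonants).

3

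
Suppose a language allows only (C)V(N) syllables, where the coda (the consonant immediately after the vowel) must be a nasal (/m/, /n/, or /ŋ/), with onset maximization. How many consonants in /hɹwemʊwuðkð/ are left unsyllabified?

Syllabifying with onset maximization leaves /h/, /ɹ/, /ð/, /k/, /ð/ stranded (only a nasal (/m/, /n/, or /ŋ/) is licensed in coda position; onsets are limited to one consonant).

5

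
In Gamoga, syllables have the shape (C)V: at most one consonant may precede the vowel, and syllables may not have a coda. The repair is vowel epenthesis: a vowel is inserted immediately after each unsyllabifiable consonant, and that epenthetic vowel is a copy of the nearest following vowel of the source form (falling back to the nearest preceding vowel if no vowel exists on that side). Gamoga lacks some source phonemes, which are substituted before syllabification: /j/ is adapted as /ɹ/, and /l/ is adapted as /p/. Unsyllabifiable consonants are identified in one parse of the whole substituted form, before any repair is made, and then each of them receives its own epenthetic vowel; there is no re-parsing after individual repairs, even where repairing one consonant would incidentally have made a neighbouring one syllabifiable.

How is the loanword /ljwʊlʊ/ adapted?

pʊɹʊwʊpʊ

Substitution: /l/ → /p/, /j/ → /ɹ/, giving /pɹwʊpʊ/.
Syllabifying with onset maximization leaves /p/, /ɹ/ stranded (no codas are permitted; onsets are limited to one consonant).
Inserting the epenthetic vowel yields /p/ → /pʊ/, /ɹ/ → /ɹʊ/.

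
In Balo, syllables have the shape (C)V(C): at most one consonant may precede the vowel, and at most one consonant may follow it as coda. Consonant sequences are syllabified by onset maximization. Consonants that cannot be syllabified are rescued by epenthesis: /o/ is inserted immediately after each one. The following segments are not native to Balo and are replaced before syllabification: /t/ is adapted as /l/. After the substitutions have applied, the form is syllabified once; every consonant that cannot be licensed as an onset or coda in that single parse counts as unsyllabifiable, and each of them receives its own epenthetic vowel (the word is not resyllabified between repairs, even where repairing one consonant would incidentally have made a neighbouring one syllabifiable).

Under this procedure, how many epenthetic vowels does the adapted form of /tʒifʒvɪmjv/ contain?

After substitution the input is /lʒifʒvɪmjv/.
The unsyllabifiable consonants are /l/, /ʒ/, /j/, /v/; each receives one epenthetic vowel.

4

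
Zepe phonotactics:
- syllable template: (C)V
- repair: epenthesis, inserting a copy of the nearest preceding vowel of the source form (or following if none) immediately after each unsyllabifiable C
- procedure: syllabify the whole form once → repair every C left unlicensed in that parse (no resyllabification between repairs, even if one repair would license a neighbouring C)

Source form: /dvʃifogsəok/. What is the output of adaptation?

diviʃifogosəoko

Syllabifying with onset maximization leaves /d/, /v/, /g/, /k/ stranded (no codas are permitted; onsets are limited to one consonant).
Epenthesis after each stranded consonant: /d/ → /di/, /v/ → /vi/, /g/ → /go/, /k/ → /ko/.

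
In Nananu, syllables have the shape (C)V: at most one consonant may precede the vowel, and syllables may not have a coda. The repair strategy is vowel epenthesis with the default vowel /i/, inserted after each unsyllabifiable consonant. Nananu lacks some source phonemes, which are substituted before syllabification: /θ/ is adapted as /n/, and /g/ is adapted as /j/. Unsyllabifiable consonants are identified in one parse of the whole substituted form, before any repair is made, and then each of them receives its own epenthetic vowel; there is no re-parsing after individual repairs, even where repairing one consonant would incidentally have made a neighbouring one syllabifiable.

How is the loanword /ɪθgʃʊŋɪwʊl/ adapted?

Substitution: /θ/ → /n/, /g/ → /j/, giving /ɪnjʃʊŋɪwʊl/.
Syllabifying with onset maximization leaves /n/, /j/, /l/ stranded (no codas are permitted; onsets are limited to one consonant).
Epenthesis after each stranded consonant: /n/ → /ni/, /j/ → /ji/, /l/ → /li/.

ɪnijiʃʊŋɪwʊli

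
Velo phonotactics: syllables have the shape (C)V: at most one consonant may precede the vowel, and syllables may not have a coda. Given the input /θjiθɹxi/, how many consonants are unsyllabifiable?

3

The consonants /θ/, /θ/, /ɹ/ cannot be parsed into a legal (C)V syllable (no codas are permitted; onsets are limited to one consonant).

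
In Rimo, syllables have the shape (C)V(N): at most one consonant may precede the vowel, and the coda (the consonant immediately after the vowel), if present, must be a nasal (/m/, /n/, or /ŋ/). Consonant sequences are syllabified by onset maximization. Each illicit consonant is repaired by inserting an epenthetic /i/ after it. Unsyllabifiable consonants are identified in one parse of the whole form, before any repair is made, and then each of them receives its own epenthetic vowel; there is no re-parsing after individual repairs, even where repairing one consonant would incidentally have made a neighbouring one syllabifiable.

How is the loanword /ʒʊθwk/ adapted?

Syllabifying with onset maximization leaves /θ/, /w/, /k/ stranded (only a nasal (/m/, /n/, or /ŋ/) is licensed in coda position; onsets are limited to one consonant).
Epenthesis after each stranded consonant: /θ/ → /θi/, /w/ → /wi/, /k/ → /ki/.

ʒʊθiwiki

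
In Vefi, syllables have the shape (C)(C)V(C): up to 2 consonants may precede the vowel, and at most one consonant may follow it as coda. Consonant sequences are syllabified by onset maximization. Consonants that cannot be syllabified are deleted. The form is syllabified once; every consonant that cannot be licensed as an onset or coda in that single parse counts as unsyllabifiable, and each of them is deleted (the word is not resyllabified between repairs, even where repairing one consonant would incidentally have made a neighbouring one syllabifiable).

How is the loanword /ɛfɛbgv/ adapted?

Under (C)(C)V(C), the unsyllabifiable consonants are /g/, /v/ (at most one coda consonant is licensed; onsets may contain at most 2 consonants).
Each unlicensed consonant is deleted: /g/, /v/.

ɛfɛb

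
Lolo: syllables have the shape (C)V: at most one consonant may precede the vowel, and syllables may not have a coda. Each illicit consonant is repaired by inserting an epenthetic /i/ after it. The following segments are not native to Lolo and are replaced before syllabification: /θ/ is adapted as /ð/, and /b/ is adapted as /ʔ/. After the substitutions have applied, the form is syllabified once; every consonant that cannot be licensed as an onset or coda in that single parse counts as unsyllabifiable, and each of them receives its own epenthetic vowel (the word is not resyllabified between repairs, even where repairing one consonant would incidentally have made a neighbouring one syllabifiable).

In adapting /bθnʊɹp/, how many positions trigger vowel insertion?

After substitution the input is /ʔðnʊɹp/.
The unsyllabifiable consonants are /ʔ/, /ð/, /ɹ/, /p/; each receives one epenthetic vowel.

4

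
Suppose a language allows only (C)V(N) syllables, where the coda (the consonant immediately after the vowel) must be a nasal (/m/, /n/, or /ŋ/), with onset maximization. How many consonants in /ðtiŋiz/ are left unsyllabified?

The consonants /ð/, /z/ cannot be parsed into a legal (C)V(N) syllable (only a nasal (/m/, /n/, or /ŋ/) is licensed in coda position; onsets are limited to one consonant).

2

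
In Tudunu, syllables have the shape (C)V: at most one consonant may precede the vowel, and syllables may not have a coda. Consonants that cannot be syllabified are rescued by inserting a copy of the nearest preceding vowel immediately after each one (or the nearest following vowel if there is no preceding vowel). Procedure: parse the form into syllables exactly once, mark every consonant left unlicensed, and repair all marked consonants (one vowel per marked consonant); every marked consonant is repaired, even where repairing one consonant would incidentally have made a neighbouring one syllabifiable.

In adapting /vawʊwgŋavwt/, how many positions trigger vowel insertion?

5

The unsyllabifiable consonants are /w/, /g/, /v/, /w/, /t/; each receives one epenthetic vowel.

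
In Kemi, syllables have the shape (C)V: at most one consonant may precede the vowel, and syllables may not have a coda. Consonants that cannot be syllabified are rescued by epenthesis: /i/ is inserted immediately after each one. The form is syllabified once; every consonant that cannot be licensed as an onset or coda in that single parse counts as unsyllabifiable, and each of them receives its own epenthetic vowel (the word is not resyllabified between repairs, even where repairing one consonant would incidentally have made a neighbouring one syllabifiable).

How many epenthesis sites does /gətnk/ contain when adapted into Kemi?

The unsyllabifiable consonants are /t/, /n/, /k/; each receives one epenthetic vowel.

3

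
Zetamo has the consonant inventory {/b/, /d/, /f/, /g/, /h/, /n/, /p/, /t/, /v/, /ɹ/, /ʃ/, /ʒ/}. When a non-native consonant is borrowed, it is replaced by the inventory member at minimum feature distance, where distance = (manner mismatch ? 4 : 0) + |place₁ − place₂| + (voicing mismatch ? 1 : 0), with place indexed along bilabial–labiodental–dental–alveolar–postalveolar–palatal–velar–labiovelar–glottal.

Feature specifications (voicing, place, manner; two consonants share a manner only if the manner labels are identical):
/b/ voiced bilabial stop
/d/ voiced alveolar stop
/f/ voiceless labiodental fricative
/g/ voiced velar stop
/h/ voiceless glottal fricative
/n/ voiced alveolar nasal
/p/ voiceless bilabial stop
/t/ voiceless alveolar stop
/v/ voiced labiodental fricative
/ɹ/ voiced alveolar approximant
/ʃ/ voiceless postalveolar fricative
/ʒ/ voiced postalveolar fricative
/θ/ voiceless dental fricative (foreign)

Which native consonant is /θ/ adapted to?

/f/ is closest: same manner (fricative), place distance 1 (dental→labiodental), same voicing; total 1. Next closest is /v/ at distance 2.

f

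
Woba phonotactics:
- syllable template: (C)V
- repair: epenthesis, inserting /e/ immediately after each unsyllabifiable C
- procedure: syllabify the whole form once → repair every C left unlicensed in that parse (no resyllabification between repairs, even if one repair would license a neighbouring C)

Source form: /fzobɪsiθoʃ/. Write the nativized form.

fezobɪsiθoʃe

Syllabifying with onset maximization leaves /f/, /ʃ/ stranded (no codas are permitted; onsets are limited to one consonant).
Inserting the epenthetic vowel yields /f/ → /fe/, /ʃ/ → /ʃe/.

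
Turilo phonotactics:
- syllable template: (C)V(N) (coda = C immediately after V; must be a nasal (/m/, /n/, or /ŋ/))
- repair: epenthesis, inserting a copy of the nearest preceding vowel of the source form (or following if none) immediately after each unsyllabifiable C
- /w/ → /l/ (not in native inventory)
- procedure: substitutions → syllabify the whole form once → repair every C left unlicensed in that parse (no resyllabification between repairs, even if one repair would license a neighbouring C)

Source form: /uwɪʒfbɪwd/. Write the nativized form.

Substitution: /w/ → /l/, giving /ulɪʒfbɪld/.
The consonants /ʒ/, /f/, /l/, /d/ cannot be parsed into a legal (C)V(N) syllable (only a nasal (/m/, /n/, or /ŋ/) is licensed in coda position; onsets are limited to one consonant).
Inserting the epenthetic vowel yields /ʒ/ → /ʒɪ/, /f/ → /fɪ/, /l/ → /lɪ/, /d/ → /dɪ/.

ulɪʒɪfɪbɪlɪdɪ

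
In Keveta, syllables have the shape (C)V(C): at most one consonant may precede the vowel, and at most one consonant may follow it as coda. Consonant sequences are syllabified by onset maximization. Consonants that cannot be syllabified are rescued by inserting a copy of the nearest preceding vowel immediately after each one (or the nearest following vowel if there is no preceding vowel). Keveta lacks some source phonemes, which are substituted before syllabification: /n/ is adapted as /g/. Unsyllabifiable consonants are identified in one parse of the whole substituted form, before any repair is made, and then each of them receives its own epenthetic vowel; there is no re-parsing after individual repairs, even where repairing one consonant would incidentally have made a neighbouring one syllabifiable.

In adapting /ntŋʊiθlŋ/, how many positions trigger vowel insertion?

4

After substitution the input is /gtŋʊiθlŋ/.
The unsyllabifiable consonants are /g/, /t/, /l/, /ŋ/; each receives one epenthetic vowel.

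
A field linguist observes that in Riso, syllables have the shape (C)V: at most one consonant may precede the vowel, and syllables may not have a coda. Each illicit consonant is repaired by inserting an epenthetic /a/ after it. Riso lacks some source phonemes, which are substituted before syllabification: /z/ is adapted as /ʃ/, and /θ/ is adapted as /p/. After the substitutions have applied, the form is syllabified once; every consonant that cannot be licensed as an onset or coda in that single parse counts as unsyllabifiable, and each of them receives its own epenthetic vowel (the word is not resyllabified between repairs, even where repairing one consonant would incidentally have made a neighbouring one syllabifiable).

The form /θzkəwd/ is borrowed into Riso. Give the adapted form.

paʃakəwada

Substitution: /θ/ → /p/, /z/ → /ʃ/, giving /pʃkəwd/.
Syllabifying with onset maximization leaves /p/, /ʃ/, /w/, /d/ stranded (no codas are permitted; onsets are limited to one consonant).
Inserting the epenthetic vowel yields /p/ → /pa/, /ʃ/ → /ʃa/, /w/ → /wa/, /d/ → /da/.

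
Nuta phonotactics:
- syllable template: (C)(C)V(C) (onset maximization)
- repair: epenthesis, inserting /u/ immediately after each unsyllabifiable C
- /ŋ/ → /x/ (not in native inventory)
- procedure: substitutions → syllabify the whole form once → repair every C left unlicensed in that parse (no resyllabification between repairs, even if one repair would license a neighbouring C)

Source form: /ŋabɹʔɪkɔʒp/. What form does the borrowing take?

Substitution: /ŋ/ → /x/, giving /xabɹʔɪkɔʒp/.
Under (C)(C)V(C), the unsyllabifiable consonants are /p/ (at most one coda consonant is licensed; onsets may contain at most 2 consonants).
Each unlicensed consonant becomes the onset of a new syllable: /p/ → /pu/.

xabɹʔɪkɔʒpu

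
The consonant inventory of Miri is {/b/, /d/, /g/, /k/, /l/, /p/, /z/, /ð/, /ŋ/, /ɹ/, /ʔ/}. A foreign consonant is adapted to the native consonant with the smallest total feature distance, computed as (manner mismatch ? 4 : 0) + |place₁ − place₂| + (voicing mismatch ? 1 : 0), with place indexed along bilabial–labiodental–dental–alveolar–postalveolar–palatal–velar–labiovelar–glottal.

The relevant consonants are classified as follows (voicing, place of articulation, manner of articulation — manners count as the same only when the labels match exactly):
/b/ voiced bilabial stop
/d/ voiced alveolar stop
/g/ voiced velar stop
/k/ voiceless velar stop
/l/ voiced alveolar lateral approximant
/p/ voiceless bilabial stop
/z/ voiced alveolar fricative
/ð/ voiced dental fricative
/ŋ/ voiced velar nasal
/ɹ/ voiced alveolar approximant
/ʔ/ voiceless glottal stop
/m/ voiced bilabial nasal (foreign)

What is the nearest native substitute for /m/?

/b/ is closest: manner differs (nasal→stop, +4), place distance 0 (bilabial→bilabial), same voicing; total 4. Next closest is /p/ at distance 5.

b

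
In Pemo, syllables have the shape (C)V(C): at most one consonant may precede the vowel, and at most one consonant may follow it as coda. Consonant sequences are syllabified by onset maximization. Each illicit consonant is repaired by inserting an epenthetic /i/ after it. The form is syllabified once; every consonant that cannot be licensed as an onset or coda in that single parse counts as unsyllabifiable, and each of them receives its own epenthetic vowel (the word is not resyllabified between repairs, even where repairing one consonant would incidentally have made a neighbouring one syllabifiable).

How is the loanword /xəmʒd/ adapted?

xəmʒidi

Syllabifying with onset maximization leaves /ʒ/, /d/ stranded (at most one coda consonant is licensed; onsets are limited to one consonant).
Epenthesis after each stranded consonant: /ʒ/ → /ʒi/, /d/ → /di/.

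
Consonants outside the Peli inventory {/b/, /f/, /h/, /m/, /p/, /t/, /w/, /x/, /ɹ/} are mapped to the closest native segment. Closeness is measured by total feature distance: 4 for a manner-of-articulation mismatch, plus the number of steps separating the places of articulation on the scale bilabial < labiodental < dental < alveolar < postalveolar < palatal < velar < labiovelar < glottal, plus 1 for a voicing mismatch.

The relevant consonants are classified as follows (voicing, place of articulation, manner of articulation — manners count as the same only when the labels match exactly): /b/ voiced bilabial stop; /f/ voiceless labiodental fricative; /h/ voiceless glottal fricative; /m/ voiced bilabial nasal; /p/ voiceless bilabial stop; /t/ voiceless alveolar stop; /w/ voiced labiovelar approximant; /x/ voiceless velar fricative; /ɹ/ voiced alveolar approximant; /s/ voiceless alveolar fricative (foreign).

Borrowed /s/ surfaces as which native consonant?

/f/ is closest: same manner (fricative), place distance 2 (alveolar→labiodental), same voicing; total 2. Next closest is /x/ at distance 3.

f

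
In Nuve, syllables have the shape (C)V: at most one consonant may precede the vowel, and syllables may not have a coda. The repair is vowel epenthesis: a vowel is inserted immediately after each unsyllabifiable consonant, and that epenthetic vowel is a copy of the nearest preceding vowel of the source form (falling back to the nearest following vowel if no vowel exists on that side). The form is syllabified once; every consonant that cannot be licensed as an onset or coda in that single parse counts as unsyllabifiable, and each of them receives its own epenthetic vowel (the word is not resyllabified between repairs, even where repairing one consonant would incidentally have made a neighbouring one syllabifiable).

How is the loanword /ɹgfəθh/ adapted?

The consonants /ɹ/, /g/, /θ/, /h/ cannot be parsed into a legal (C)V syllable (no codas are permitted; onsets are limited to one consonant).
Epenthesis after each stranded consonant: /ɹ/ → /ɹə/, /g/ → /gə/, /θ/ → /θə/, /h/ → /hə/.

ɹəgəfəθəhə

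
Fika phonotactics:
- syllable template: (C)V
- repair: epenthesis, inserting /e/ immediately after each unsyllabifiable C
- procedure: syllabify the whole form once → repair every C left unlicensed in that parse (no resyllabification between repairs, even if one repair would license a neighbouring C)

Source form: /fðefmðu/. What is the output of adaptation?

Syllabifying with onset maximization leaves /f/, /f/, /m/ stranded (no codas are permitted; onsets are limited to one consonant).
Each unlicensed consonant becomes the onset of a new syllable: /f/ → /fe/, /f/ → /fe/, /m/ → /me/.

feðefemeðu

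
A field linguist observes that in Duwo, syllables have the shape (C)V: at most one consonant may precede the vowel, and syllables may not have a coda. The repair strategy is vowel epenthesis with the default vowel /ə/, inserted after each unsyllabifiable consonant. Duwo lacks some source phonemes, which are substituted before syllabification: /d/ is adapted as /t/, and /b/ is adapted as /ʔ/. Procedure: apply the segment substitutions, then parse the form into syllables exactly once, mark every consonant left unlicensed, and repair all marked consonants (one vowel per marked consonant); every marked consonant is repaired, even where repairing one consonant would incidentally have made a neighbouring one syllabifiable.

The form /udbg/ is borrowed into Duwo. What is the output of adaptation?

utəʔəgə

Substitution: /d/ → /t/, /b/ → /ʔ/, giving /utʔg/.
Syllabifying with onset maximization leaves /t/, /ʔ/, /g/ stranded (no codas are permitted; onsets are limited to one consonant).
Each unlicensed consonant becomes the onset of a new syllable: /t/ → /tə/, /ʔ/ → /ʔə/, /g/ → /gə/.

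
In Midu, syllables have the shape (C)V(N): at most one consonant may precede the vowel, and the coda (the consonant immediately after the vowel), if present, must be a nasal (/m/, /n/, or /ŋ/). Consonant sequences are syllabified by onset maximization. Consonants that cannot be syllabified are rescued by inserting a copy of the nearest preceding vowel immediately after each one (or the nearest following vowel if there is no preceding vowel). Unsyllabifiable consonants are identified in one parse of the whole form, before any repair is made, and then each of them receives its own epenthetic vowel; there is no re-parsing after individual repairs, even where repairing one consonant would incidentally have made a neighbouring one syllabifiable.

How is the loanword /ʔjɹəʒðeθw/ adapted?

ʔəjəɹəʒəðeθewe

Under (C)V(N), the unsyllabifiable consonants are /ʔ/, /j/, /ʒ/, /θ/, /w/ (only a nasal (/m/, /n/, or /ŋ/) is licensed in coda position; onsets are limited to one consonant).
Each unlicensed consonant becomes the onset of a new syllable: /ʔ/ → /ʔə/, /j/ → /jə/, /ʒ/ → /ʒə/, /θ/ → /θe/, /w/ → /we/.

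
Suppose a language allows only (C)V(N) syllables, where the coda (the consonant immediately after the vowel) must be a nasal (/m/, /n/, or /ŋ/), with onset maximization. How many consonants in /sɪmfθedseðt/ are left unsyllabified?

4

Under (C)V(N), the unsyllabifiable consonants are /f/, /d/, /ð/, /t/ (only a nasal (/m/, /n/, or /ŋ/) is licensed in coda position; onsets are limited to one consonant).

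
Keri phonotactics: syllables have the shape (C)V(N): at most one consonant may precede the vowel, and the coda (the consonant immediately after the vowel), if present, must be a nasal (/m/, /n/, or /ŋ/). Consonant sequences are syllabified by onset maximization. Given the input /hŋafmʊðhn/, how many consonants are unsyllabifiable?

5

Under (C)V(N), the unsyllabifiable consonants are /h/, /f/, /ð/, /h/, /n/ (only a nasal (/m/, /n/, or /ŋ/) is licensed in coda position; onsets are limited to one consonant).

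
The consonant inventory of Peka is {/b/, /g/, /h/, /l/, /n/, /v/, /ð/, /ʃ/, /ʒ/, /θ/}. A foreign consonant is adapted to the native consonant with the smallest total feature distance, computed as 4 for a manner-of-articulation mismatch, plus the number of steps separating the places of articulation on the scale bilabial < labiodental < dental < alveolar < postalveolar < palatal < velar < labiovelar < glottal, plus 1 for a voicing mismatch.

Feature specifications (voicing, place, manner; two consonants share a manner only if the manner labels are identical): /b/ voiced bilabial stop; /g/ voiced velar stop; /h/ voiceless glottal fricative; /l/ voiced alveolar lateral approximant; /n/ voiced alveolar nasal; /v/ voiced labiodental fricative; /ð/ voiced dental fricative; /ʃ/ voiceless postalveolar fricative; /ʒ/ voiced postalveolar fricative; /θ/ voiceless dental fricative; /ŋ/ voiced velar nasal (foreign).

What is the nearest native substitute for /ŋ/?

n

/n/ is closest: same manner (nasal), place distance 3 (velar→alveolar), same voicing; total 3. Next closest is /g/ at distance 4.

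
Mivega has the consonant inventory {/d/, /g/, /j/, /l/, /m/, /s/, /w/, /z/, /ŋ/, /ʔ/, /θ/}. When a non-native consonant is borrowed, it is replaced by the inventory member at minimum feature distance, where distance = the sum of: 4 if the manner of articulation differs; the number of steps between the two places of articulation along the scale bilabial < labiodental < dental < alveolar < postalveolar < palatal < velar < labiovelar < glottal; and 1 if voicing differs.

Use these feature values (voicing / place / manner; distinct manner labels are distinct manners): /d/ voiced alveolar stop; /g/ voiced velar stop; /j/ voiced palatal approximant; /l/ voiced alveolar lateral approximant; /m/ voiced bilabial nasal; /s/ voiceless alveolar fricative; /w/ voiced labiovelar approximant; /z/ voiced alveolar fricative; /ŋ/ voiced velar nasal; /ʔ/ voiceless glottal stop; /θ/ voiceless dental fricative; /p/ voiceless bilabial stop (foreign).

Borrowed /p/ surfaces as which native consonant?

/d/ is closest: same manner (stop), place distance 3 (bilabial→alveolar), voicing differs (+1); total 4. Next closest is /m/ at distance 5.

d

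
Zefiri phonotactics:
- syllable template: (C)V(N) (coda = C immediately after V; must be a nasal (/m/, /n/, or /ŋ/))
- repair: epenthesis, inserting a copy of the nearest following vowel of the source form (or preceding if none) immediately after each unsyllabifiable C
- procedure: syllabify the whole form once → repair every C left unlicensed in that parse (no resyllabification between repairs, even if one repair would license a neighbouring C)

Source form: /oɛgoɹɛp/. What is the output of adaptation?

Syllabifying with onset maximization leaves /p/ stranded (only a nasal (/m/, /n/, or /ŋ/) is licensed in coda position; onsets are limited to one consonant).
Epenthesis after each stranded consonant: /p/ → /pɛ/.

oɛgoɹɛpɛ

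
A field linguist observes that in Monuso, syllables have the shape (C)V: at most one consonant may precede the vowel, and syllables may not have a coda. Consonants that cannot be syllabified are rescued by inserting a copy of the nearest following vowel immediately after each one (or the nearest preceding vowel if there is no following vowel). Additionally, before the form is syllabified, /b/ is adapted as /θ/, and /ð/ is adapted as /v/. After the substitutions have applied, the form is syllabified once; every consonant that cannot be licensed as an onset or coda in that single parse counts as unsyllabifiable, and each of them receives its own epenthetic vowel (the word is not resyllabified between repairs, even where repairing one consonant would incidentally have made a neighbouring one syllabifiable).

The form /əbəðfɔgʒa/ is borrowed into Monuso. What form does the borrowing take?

əθəvɔfɔgaʒa

Substitution: /b/ → /θ/, /ð/ → /v/, giving /əθəvfɔgʒa/.
The consonants /v/, /g/ cannot be parsed into a legal (C)V syllable (no codas are permitted; onsets are limited to one consonant).
Epenthesis after each stranded consonant: /v/ → /vɔ/, /g/ → /ga/.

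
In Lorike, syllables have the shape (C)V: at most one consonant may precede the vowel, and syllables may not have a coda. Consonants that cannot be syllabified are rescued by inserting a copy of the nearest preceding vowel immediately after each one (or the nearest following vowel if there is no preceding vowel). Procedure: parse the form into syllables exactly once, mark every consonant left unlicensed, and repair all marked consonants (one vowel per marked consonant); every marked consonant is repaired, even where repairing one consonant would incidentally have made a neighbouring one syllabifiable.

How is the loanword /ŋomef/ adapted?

ŋomefe

Syllabifying with onset maximization leaves /f/ stranded (no codas are permitted; onsets are limited to one consonant).
Epenthesis after each stranded consonant: /f/ → /fe/.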